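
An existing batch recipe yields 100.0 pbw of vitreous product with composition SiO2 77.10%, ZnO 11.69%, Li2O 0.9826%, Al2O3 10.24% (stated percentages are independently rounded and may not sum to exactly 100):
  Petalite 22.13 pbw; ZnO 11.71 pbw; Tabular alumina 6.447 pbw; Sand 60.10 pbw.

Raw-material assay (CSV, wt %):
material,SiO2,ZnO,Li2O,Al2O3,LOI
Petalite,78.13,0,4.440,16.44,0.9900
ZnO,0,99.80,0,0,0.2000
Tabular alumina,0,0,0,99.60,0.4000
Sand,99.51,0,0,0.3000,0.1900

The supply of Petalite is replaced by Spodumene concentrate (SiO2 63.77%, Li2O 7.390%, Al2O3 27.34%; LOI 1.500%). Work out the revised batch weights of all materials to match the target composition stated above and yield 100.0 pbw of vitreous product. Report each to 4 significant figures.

Revised batch per 100.0 pbw vitreous product:
  Spodumene concentrate: 13.30 pbw
  ZnO: 11.71 pbw
  Tabular alumina: 6.424 pbw
  Sand: 68.96 pbw
Total batch = 100.4 pbw; LOI loss = 0.3796 pbw

All internal work carries exact precision through every step — the intermediate values are displayed, rounded to 4 significant figures, on the page — each reported number carries a single rounding — derived quantities (ignition loss, yield, four oxide percentages, glass mass, totals) are computed in exact precision from the batch weights for 100.0 pbw of glass as written in question or answer.
Oxide mass targets, per 100.0 pbw vitreous product:
  SiO2: 77.10% × 100.0 = 77.10 pbw
  ZnO: 11.69% × 100.0 = 11.69 pbw
  Li2O: 0.9826% × 100.0 = 0.9826 pbw
  Al2O3: 10.24% × 100.0 = 10.24 pbw
Sums-versus-targets review working from each reported weight, relative to the basis at hand (delivered sums recover each target modulo rounding of the values):
  SiO2: 13.30·0.6377 + 68.96·0.9951 = 77.10 pbw (target 77.10 pbw)
  ZnO: 11.71·0.9980 = 11.69 pbw (target 11.69 pbw)
  Li2O: 13.30·0.07390 = 0.9829 pbw (target 0.9826 pbw)
  Al2O3: 13.30·0.2734 + 6.424·0.9960 + 68.96·0.003000 = 10.24 pbw (target 10.24 pbw)
The glass-mass cross-check: batch Σ − ignition loss = 100.0 pbw (the targets, summed, come to 100.0 pbw; with the basis standing at 100.0 pbw — deltas are rounding alone).
Whole-batch sum: Σ batch = 100.4 pbw; LOI loss = Σ batch·LOI = 0.3796 pbw; yield: glass divided by total = 99.62%.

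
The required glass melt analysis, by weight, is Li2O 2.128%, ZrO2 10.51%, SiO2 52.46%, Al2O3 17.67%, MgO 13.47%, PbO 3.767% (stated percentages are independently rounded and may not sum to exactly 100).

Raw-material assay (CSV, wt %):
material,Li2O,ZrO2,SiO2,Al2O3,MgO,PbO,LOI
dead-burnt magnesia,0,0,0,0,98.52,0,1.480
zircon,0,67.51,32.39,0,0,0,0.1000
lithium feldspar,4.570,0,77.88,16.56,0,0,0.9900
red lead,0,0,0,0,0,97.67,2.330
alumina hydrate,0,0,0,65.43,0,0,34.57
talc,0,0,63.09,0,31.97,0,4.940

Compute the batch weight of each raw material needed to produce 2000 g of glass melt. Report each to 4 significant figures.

Batch per 2000 g glass melt:
  dead-burnt magnesia: 158.7 g
  zircon: 311.4 g
  lithium feldspar: 931.3 g
  red lead: 77.14 g
  alumina hydrate: 304.4 g
  talc: 353.6 g
Total batch = 2137 g; LOI loss = 136.4 g; yield = 93.62%

Values along the way are displayed (rounded to 4 significant figures) when written out — every computation carries full float precision at every stage. Every reported result takes just one rounding — the derived quantities, including the totals, yield, net glass mass, the six compositions, LOI, are recomputed starting from the weights per 2000 g of glass at full float precision exactly as printed in the problem or the answer.
The oxide mass targets at 2000 g glass melt:
  Li2O: 2.128% × 2000 = 42.56 g
  ZrO2: 10.51% × 2000 = 210.2 g
  SiO2: 52.46% × 2000 = 1049 g
  Al2O3: 17.67% × 2000 = 353.4 g
  MgO: 13.47% × 2000 = 269.4 g
  PbO: 3.767% × 2000 = 75.34 g
Mass-balance tally per oxide working from each reported weight, under the basis named above (delivered sums recover each target net of answer rounding effects):
  Li2O: 931.3·0.04570 = 42.56 g (target 42.56 g)
  ZrO2: 311.4·0.6751 = 210.2 g (target 210.2 g)
  SiO2: 311.4·0.3239 + 931.3·0.7788 + 353.6·0.6309 = 1049 g (target 1049 g)
  Al2O3: 931.3·0.1656 + 304.4·0.6543 = 353.4 g (target 353.4 g)
  MgO: 158.7·0.9852 + 353.6·0.3197 = 269.4 g (target 269.4 g)
  PbO: 77.14·0.9767 = 75.34 g (target 75.34 g)
Glass-mass bookkeeping: net batch after ignition = 2000 g (targets for the oxides total 2000 g; the stated basis being 2000 g — differing by rounding only).
Adding the batch up: Σ batch = 2137 g; Σ batch·LOI gives LOI loss = 136.4 g; yield, glass over the total, = 93.62%.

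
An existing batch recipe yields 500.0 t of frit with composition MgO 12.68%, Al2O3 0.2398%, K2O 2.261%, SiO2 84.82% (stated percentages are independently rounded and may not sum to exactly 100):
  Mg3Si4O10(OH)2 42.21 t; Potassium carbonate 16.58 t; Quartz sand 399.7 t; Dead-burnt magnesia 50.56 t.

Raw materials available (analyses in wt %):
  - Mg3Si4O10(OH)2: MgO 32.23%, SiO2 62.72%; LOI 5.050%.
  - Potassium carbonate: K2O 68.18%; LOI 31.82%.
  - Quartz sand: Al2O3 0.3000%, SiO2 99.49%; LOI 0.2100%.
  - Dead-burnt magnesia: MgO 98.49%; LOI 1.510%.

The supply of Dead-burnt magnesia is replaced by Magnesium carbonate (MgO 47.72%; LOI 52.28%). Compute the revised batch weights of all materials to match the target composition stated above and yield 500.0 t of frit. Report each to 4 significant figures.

Revised batch per 500.0 t frit:
  Mg3Si4O10(OH)2: 42.21 t
  Potassium carbonate: 16.58 t
  Quartz sand: 399.7 t
  Magnesium carbonate: 104.4 t
Total batch = 562.9 t; LOI loss = 62.83 t

In-progress results are displayed, rounded to 4 significant digits, on the page; all arithmetic maintains full float precision all the way through. Each reported value carries a single rounding — derived quantities are rebuilt starting from the weights on 500.0 t of glass at full float precision (glass mass, the four compositions, totals, LOI, yield) as quoted within question or answer.
Oxide-by-oxide targets in 500.0 t frit:
  MgO: 12.68% × 500.0 = 63.40 t
  Al2O3: 0.2398% × 500.0 = 1.199 t
  K2O: 2.261% × 500.0 = 11.30 t
  SiO2: 84.82% × 500.0 = 424.1 t
Balance tally, oxide-wise, working from each reported weight, for the quoted basis mass (each sum matches its target mass once rounding is allowed for):
  MgO: 42.21·0.3223 + 104.4·0.4772 = 63.42 t (target 63.40 t)
  Al2O3: 399.7·0.003000 = 1.199 t (target 1.199 t)
  K2O: 16.58·0.6818 = 11.30 t (target 11.30 t)
  SiO2: 42.21·0.6272 + 399.7·0.9949 = 424.1 t (target 424.1 t)
Glass mass check: net batch after ignition = 500.1 t (targets for the oxides total 500.0 t; against the stated basis, 500.0 t — any gap is answer rounding).
Whole-batch sum: Σ batch = 562.9 t; loss to ignition Σ batch·LOI = 62.83 t; yield = glass ÷ total batch = 88.84%.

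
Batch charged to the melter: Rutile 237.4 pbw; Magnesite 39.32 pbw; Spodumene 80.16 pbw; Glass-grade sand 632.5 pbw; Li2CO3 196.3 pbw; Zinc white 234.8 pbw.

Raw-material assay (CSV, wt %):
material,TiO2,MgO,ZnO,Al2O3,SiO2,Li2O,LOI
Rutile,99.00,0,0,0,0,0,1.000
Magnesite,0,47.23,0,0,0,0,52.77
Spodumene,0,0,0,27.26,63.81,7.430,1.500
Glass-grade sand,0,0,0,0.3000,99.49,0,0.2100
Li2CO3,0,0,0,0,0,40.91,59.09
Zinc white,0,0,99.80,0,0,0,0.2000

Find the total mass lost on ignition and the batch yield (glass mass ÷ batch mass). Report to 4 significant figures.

All internal work runs at full float precision all the way through. Mid-chain values are printed with 4-significant-figure rounding between the steps. Each reported result is rounded a single time. The derived quantities (six oxide percentages, yield, ignition loss, net glass mass, totals) are re-derived using the weight values on 1278 pbw of glass in full precision, exactly as shown in problem or answer.
Each material's LOI contribution:
  Rutile: 237.4 × 0.01000 = 2.374 pbw
  Magnesite: 39.32 × 0.5277 = 20.75 pbw
  Spodumene: 80.16 × 0.01500 = 1.202 pbw
  Glass-grade sand: 632.5 × 0.002100 = 1.328 pbw
  Li2CO3: 196.3 × 0.5909 = 116.0 pbw
  Zinc white: 234.8 × 0.002000 = 0.4696 pbw
Total LOI = 142.1 pbw
Glass = batch − LOI = 1420 − 142.1 = 1278 pbw

LOI loss = 142.1 pbw; glass = 1278 pbw; yield = 90.00%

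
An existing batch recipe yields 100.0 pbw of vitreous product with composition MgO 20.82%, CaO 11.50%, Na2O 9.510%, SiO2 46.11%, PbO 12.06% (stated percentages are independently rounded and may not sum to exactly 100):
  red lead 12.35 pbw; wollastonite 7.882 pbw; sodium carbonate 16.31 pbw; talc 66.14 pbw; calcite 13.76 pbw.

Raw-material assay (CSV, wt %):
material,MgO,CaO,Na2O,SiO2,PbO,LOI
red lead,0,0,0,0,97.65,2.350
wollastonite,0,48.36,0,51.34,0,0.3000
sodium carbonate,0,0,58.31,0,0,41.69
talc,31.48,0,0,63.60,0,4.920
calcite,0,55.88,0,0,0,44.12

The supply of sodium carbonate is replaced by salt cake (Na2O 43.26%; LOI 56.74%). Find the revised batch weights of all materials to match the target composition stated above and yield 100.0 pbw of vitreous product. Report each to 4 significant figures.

Each numeric step runs at full float precision at all times — in-progress results appear, with 4-significant-digit rounding, in the working. Every reported figure is rounded exactly once; the derived quantities are carried at exact precision (net glass mass, yield, the five compositions, ignition loss, the totals) using the weight values on 100.0 pbw of glass, as quoted within the question or the answer.
Oxide-by-oxide targets in 100.0 pbw vitreous product:
  MgO: 20.82% × 100.0 = 20.82 pbw
  CaO: 11.50% × 100.0 = 11.50 pbw
  Na2O: 9.510% × 100.0 = 9.510 pbw
  SiO2: 46.11% × 100.0 = 46.11 pbw
  PbO: 12.06% × 100.0 = 12.06 pbw
Oxide-by-oxide audit per the reported batch figures, at the basis given (sum by sum, the targets are met once rounding is allowed for):
  MgO: 66.14·0.3148 = 20.82 pbw (target 20.82 pbw)
  CaO: 7.882·0.4836 + 13.76·0.5588 = 11.50 pbw (target 11.50 pbw)
  Na2O: 21.98·0.4326 = 9.509 pbw (target 9.510 pbw)
  SiO2: 7.882·0.5134 + 66.14·0.6360 = 46.11 pbw (target 46.11 pbw)
  PbO: 12.35·0.9765 = 12.06 pbw (target 12.06 pbw)
Glass-mass sanity pass: total charge less LOI = 100.0 pbw (oxide target masses add up to 100.0 pbw; stated basis 100.0 pbw — rounding explains the deltas).
Summing the batch: Σ batch = 122.1 pbw; the LOI term Σ batch·LOI equals 22.11 pbw; yield: glass divided by total = 81.89%.

Revised batch per 100.0 pbw vitreous product:
  red lead: 12.35 pbw
  wollastonite: 7.882 pbw
  salt cake: 21.98 pbw
  talc: 66.14 pbw
  calcite: 13.76 pbw
Total batch = 122.1 pbw; LOI loss = 22.11 pbw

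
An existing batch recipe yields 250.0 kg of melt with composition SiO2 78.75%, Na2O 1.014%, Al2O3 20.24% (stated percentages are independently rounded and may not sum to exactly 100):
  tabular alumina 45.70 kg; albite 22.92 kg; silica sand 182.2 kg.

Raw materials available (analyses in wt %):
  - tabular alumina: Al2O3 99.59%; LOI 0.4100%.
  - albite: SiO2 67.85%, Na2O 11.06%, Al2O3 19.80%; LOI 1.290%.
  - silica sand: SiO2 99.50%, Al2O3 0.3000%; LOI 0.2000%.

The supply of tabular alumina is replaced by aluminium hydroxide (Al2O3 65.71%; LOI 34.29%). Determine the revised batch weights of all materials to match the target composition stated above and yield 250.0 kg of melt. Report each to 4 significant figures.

Revised batch per 250.0 kg melt:
  aluminium hydroxide: 69.27 kg
  albite: 22.92 kg
  silica sand: 182.2 kg
Total batch = 274.4 kg; LOI loss = 24.41 kg

Each numeric step runs at full float precision from start to finish; values along the way appear (rounded to four significant figures) between the steps; every reported result is rounded only once; the derived quantities are re-derived from the batch weights at 250.0 kg of glass at exact precision (ignition loss, totals, yield, glass mass, the three compositions) as written in problem or answer.
Oxide-by-oxide targets in 250.0 kg melt:
  SiO2: 78.75% × 250.0 = 196.9 kg
  Na2O: 1.014% × 250.0 = 2.535 kg
  Al2O3: 20.24% × 250.0 = 50.60 kg
Mass-balance tally per oxide on the weights just shown, versus the basis set out (summed amounts equal target values exact up to rounding of places):
  SiO2: 22.92·0.6785 + 182.2·0.9950 = 196.8 kg (target 196.9 kg)
  Na2O: 22.92·0.1106 = 2.535 kg (target 2.535 kg)
  Al2O3: 69.27·0.6571 + 22.92·0.1980 + 182.2·0.003000 = 50.60 kg (target 50.60 kg)
Glass-mass bookkeeping: total batch − LOI = 250.0 kg (the targets, summed, come to 250.0 kg; basis as stated: 250.0 kg — a pure rounding effect).
Adding the batch up: Σ batch = 274.4 kg; LOI loss = Σ batch·LOI = 24.41 kg; glass ÷ batch gives a yield of 91.10%.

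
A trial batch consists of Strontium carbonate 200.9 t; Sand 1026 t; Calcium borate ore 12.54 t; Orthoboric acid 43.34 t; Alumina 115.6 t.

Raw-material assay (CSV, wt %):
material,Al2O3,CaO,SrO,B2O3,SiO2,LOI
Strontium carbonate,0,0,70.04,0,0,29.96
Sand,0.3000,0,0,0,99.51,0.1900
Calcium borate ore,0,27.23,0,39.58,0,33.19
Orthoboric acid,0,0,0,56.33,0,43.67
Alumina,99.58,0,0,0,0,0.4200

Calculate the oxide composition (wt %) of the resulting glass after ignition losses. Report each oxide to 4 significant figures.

Glass mass = 1313 t (batch 1398 − LOI 85.71).
Composition: Al2O3 9.004%, CaO 0.2601%, SrO 10.72%, B2O3 2.238%, SiO2 77.78%

Mid-chain values are shown rounded off to 4 significant figures in the printout — all arithmetic runs at exact precision all the way through; every reported value takes exactly one rounding — all derived quantities, including the five compositions, totals, the yield, ignition loss, glass mass, are recomputed using the weight values for 1313 t of glass at full precision as given in problem or answer.
What the batch supplies per oxide:
  Al2O3: 1026·0.003000 + 115.6·0.9958 = 118.2 t
  CaO: 12.54·0.2723 = 3.415 t
  SrO: 200.9·0.7004 = 140.7 t
  B2O3: 12.54·0.3958 + 43.34·0.5633 = 29.38 t
  SiO2: 1026·0.9951 = 1021 t
LOI: 200.9·0.2996 + 1026·0.001900 + 12.54·0.3319 + 43.34·0.4367 + 115.6·0.004200 = 85.71 t
Glass mass = batch − LOI = 1398 − 85.71 = 1313 t (the oxide masses sum to this)
percent share: oxide ÷ glass, ×100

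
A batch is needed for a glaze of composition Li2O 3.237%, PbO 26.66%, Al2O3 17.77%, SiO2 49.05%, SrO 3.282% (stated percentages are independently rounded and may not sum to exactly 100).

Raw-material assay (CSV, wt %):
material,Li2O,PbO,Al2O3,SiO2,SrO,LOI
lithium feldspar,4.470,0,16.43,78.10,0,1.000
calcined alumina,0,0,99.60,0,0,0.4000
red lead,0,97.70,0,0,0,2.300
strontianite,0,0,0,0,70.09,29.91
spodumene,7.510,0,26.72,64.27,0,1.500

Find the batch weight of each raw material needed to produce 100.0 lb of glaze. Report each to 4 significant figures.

The working math keeps exact precision in all steps — in-progress results are shown rounded to four significant digits across the worked steps; every reported result takes exactly one rounding; all derived quantities are rebuilt from the batch weights at 100.0 lb of glass at full precision (the five compositions, the totals, LOI, net glass mass, the yield), as they appear in either problem or answer.
Oxide mass targets, per 100.0 lb glaze:
  Li2O: 3.237% × 100.0 = 3.237 lb
  PbO: 26.66% × 100.0 = 26.66 lb
  Al2O3: 17.77% × 100.0 = 17.77 lb
  SiO2: 49.05% × 100.0 = 49.05 lb
  SrO: 3.282% × 100.0 = 3.282 lb
Verifying the oxide balance applying the batch weights above, versus the basis set out (sum by sum, the targets are met once rounding is allowed for):
  Li2O: 53.58·0.04470 + 11.21·0.07510 = 3.237 lb (target 3.237 lb)
  PbO: 27.29·0.9770 = 26.66 lb (target 26.66 lb)
  Al2O3: 53.58·0.1643 + 5.995·0.9960 + 11.21·0.2672 = 17.77 lb (target 17.77 lb)
  SiO2: 53.58·0.7810 + 11.21·0.6427 = 49.05 lb (target 49.05 lb)
  SrO: 4.683·0.7009 = 3.282 lb (target 3.282 lb)
Mass balance on the glass: Σ batch − LOI loss = 100.0 lb (per-oxide target masses sum to 100.0 lb; the stated basis being 100.0 lb — deltas are rounding alone).
Adding the batch up: Σ batch = 102.8 lb; Σ batch·LOI gives LOI loss = 2.756 lb; glass ÷ batch gives a yield of 97.32%.

Batch per 100.0 lb glaze:
  lithium feldspar: 53.58 lb
  calcined alumina: 5.995 lb
  red lead: 27.29 lb
  strontianite: 4.683 lb
  spodumene: 11.21 lb
Total batch = 102.8 lb; LOI loss = 2.756 lb; yield = 97.32%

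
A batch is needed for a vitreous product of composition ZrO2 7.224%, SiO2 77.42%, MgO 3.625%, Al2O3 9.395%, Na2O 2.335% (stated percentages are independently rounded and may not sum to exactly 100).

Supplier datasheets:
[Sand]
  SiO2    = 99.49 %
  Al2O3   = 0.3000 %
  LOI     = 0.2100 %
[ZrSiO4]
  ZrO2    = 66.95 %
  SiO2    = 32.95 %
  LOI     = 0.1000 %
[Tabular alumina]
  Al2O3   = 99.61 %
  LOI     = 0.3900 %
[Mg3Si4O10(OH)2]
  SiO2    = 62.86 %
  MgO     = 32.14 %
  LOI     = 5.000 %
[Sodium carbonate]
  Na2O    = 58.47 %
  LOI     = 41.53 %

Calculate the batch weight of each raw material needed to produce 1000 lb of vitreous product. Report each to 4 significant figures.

Intermediates are shown rounded to 4 significant digits in the printout. The whole derivation runs at exact precision at each step — each reported number is rounded exactly once; the derived quantities are recomputed at exact precision (the totals, yield, the five compositions, glass mass, ignition loss) starting from the weights on 1000 lb of glass, as set out in question or answer.
Target masses of each oxide per 1000 lb vitreous product:
  ZrO2: 7.224% × 1000 = 72.24 lb
  SiO2: 77.42% × 1000 = 774.2 lb
  MgO: 3.625% × 1000 = 36.25 lb
  Al2O3: 9.395% × 1000 = 93.95 lb
  Na2O: 2.335% × 1000 = 23.35 lb
Balance tally, oxide-wise, with the batch weights as given, at the basis given (each sum matches its target mass net of answer rounding effects):
  ZrO2: 107.9·0.6695 = 72.24 lb (target 72.24 lb)
  SiO2: 671.2·0.9949 + 107.9·0.3295 + 112.8·0.6286 = 774.2 lb (target 774.2 lb)
  MgO: 112.8·0.3214 = 36.25 lb (target 36.25 lb)
  Al2O3: 671.2·0.003000 + 92.30·0.9961 = 93.95 lb (target 93.95 lb)
  Na2O: 39.94·0.5847 = 23.35 lb (target 23.35 lb)
Consistency of the glass mass: batch total minus LOI = 1000 lb (targets for the oxides total 1000 lb; with the basis standing at 1000 lb — differing by rounding only).
Adding the batch up: Σ batch = 1024 lb; LOI removed, Σ of batch·LOI: 24.10 lb; the yield ratio, glass ÷ batch: 97.65%.

Batch per 1000 lb vitreous product:
  Sand: 671.2 lb
  ZrSiO4: 107.9 lb
  Tabular alumina: 92.30 lb
  Mg3Si4O10(OH)2: 112.8 lb
  Sodium carbonate: 39.94 lb
Total batch = 1024 lb; LOI loss = 24.10 lb; yield = 97.65%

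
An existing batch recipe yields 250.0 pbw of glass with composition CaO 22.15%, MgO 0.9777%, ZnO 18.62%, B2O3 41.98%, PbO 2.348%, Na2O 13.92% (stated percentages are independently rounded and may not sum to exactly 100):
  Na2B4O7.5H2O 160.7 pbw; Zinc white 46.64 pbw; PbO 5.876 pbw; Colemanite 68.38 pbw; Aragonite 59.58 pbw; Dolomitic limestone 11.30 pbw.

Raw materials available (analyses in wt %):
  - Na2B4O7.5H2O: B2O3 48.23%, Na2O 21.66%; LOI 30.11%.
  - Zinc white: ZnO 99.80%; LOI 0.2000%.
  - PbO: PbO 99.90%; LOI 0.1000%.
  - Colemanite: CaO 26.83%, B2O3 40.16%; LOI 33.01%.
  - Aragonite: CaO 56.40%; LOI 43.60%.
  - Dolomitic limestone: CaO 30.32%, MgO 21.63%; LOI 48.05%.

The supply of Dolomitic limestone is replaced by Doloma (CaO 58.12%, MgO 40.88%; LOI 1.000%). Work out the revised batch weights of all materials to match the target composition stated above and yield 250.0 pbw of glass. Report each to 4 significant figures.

Revised batch per 250.0 pbw glass:
  Na2B4O7.5H2O: 160.7 pbw
  Zinc white: 46.64 pbw
  PbO: 5.876 pbw
  Colemanite: 68.38 pbw
  Aragonite: 59.49 pbw
  Doloma: 5.979 pbw
Total batch = 347.1 pbw; LOI loss = 97.06 pbw

Each numeric step runs at exact precision from start to finish — intermediates are printed, rounded to four significant figures, within the worked lines — each reported value is rounded only once — the derived quantities, which include ignition loss, the yield, net glass mass, six oxide percentages, totals, are computed in full float precision, as written in the problem or answer text, starting from the weights at 250.0 pbw of glass.
Target oxide masses per 250.0 pbw glass:
  CaO: 22.15% × 250.0 = 55.38 pbw
  MgO: 0.9777% × 250.0 = 2.444 pbw
  ZnO: 18.62% × 250.0 = 46.55 pbw
  B2O3: 41.98% × 250.0 = 105.0 pbw
  PbO: 2.348% × 250.0 = 5.870 pbw
  Na2O: 13.92% × 250.0 = 34.80 pbw
Per-oxide balance check using the reported weights, at the basis given (summed amounts equal target values once rounding is allowed for):
  CaO: 68.38·0.2683 + 59.49·0.5640 + 5.979·0.5812 = 55.37 pbw (target 55.38 pbw)
  MgO: 5.979·0.4088 = 2.444 pbw (target 2.444 pbw)
  ZnO: 46.64·0.9980 = 46.55 pbw (target 46.55 pbw)
  B2O3: 160.7·0.4823 + 68.38·0.4016 = 105.0 pbw (target 105.0 pbw)
  PbO: 5.876·0.9990 = 5.870 pbw (target 5.870 pbw)
  Na2O: 160.7·0.2166 = 34.81 pbw (target 34.80 pbw)
Consistency of the glass mass: total charge less LOI = 250.0 pbw (per-oxide target masses sum to 250.0 pbw; against the stated basis, 250.0 pbw — a pure rounding effect).
Batch grand total — Σ batch = 347.1 pbw; Σ batch·LOI gives LOI loss = 97.06 pbw; yield = glass ÷ total batch = 72.04%.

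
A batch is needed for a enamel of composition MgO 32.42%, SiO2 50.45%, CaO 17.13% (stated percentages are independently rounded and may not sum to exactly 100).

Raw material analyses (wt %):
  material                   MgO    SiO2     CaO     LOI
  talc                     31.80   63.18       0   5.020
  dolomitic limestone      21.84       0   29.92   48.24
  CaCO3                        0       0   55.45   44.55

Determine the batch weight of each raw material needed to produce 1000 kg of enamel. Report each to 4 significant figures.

Batch per 1000 kg enamel:
  talc: 798.5 kg
  dolomitic limestone: 321.8 kg
  CaCO3: 135.3 kg
Total batch = 1256 kg; LOI loss = 255.6 kg; yield = 79.64%

In-progress results appear, rounded to 4 significant digits, between the steps; all arithmetic keeps exact precision through the solve; each reported result is rounded exactly once — derived quantities, including the three compositions, ignition loss, net glass mass, the yield, totals, are carried from the weighed amounts on 1000 kg of glass at full float precision, exactly as printed in the problem or answer text.
Per-oxide target masses for 1000 kg enamel:
  MgO: 32.42% × 1000 = 324.2 kg
  SiO2: 50.45% × 1000 = 504.5 kg
  CaO: 17.13% × 1000 = 171.3 kg
Verifying the oxide balance using the reported weights, against the basis in use (each sum matches its target mass modulo rounding of the values):
  MgO: 798.5·0.3180 + 321.8·0.2184 = 324.2 kg (target 324.2 kg)
  SiO2: 798.5·0.6318 = 504.5 kg (target 504.5 kg)
  CaO: 321.8·0.2992 + 135.3·0.5545 = 171.3 kg (target 171.3 kg)
Glass-mass bookkeeping: total batch − LOI = 1000 kg (targets for the oxides total 1000 kg; basis as stated: 1000 kg — differing by rounding only).
Adding the batch up: Σ batch = 1256 kg; LOI removed, Σ of batch·LOI: 255.6 kg; yield, glass over the total, = 79.64%.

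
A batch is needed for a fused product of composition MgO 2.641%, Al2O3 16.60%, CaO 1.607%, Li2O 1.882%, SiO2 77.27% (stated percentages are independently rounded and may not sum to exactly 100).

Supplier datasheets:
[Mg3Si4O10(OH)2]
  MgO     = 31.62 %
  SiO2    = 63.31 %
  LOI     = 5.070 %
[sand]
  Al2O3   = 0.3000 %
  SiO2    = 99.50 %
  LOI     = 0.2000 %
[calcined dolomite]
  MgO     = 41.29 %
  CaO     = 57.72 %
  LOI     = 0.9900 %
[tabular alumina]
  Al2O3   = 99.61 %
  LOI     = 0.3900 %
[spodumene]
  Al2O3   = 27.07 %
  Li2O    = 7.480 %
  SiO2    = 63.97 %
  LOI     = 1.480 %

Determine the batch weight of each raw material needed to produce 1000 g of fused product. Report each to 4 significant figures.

Batch per 1000 g fused product:
  Mg3Si4O10(OH)2: 47.17 g
  sand: 584.8 g
  calcined dolomite: 27.84 g
  tabular alumina: 96.51 g
  spodumene: 251.6 g
Total batch = 1008 g; LOI loss = 7.937 g; yield = 99.21%

Working values are shown rounded to four significant digits on the page — each numeric step runs at exact precision end to end. Every reported result takes a single rounding. Derived quantities are carried from the batch weights at 1000 g of glass in exact precision (ignition loss, glass mass, five oxide percentages, totals, yield) exactly as shown in either problem or answer.
Oxide-by-oxide targets in 1000 g fused product:
  MgO: 2.641% × 1000 = 26.41 g
  Al2O3: 16.60% × 1000 = 166.0 g
  CaO: 1.607% × 1000 = 16.07 g
  Li2O: 1.882% × 1000 = 18.82 g
  SiO2: 77.27% × 1000 = 772.7 g
Balance tally, oxide-wise, per the reported batch figures, against the basis in use (summed amounts equal target values within answer rounding):
  MgO: 47.17·0.3162 + 27.84·0.4129 = 26.41 g (target 26.41 g)
  Al2O3: 584.8·0.003000 + 96.51·0.9961 + 251.6·0.2707 = 166.0 g (target 166.0 g)
  CaO: 27.84·0.5772 = 16.07 g (target 16.07 g)
  Li2O: 251.6·0.07480 = 18.82 g (target 18.82 g)
  SiO2: 47.17·0.6331 + 584.8·0.9950 + 251.6·0.6397 = 772.7 g (target 772.7 g)
Auditing the glass mass value: batch Σ − ignition loss = 1000 g (the Σ of target masses is 1000 g; versus the stated basis of 1000 g — any gap is answer rounding).
Whole-batch sum: Σ batch = 1008 g; LOI removed, Σ of batch·LOI: 7.937 g; yield, glass over the total, = 99.21%.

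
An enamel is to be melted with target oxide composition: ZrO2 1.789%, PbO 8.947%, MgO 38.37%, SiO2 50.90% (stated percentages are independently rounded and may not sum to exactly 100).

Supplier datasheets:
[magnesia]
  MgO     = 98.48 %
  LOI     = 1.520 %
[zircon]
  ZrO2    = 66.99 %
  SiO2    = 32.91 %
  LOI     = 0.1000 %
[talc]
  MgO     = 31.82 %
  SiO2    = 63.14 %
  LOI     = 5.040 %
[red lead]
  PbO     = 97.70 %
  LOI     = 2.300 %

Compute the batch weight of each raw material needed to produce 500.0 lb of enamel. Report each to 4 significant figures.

Batch per 500.0 lb enamel:
  magnesia: 66.82 lb
  zircon: 13.35 lb
  talc: 396.1 lb
  red lead: 45.79 lb
Total batch = 522.1 lb; LOI loss = 22.05 lb; yield = 95.78%

Rounding to 4 significant figures applies to each intermediate as shown; all arithmetic holds full float precision at each step; every reported result receives exactly one rounding; derived quantities are carried from the batch weights at 500.0 lb of glass at full float precision (four oxide percentages, LOI, totals, yield, glass mass) precisely as stated by the problem or the answer.
Per-oxide target masses for 500.0 lb enamel:
  ZrO2: 1.789% × 500.0 = 8.945 lb
  PbO: 8.947% × 500.0 = 44.74 lb
  MgO: 38.37% × 500.0 = 191.8 lb
  SiO2: 50.90% × 500.0 = 254.5 lb
Balance tally, oxide-wise, applying the batch weights above, against the basis in use (target by target, the sums agree given rounding of the digits):
  ZrO2: 13.35·0.6699 = 8.943 lb (target 8.945 lb)
  PbO: 45.79·0.9770 = 44.74 lb (target 44.74 lb)
  MgO: 66.82·0.9848 + 396.1·0.3182 = 191.8 lb (target 191.8 lb)
  SiO2: 13.35·0.3291 + 396.1·0.6314 = 254.5 lb (target 254.5 lb)
Glass-mass sanity pass: batch Σ − ignition loss = 500.0 lb (the targets, summed, come to 500.0 lb; stated basis 500.0 lb — any gap is answer rounding).
Total batch = Σ batch = 522.1 lb; LOI removed, Σ of batch·LOI: 22.05 lb; yield = glass ÷ total batch = 95.78%.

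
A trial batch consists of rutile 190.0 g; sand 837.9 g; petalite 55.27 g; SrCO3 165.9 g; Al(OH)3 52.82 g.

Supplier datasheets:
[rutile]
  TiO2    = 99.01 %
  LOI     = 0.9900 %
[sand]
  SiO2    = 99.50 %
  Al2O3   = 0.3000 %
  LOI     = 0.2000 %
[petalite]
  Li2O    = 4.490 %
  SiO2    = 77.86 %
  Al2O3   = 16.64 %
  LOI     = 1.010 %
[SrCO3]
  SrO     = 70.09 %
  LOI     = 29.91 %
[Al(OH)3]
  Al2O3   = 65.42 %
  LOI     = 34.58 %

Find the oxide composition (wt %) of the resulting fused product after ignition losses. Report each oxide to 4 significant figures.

Glass mass = 1230 g (batch 1302 − LOI 72.00).
Composition: Li2O 0.2018%, SiO2 71.29%, Al2O3 3.762%, SrO 9.454%, TiO2 15.30%

The whole derivation keeps exact precision in all steps. Mid-chain values are shown rounded to four significant digits across the worked steps — a single rounding completes each reported figure. All derived quantities, which include five oxide percentages, yield, totals, net glass mass, LOI, are carried in full precision, as set out in the problem or answer text, from the batch weights per 1230 g of glass.
Oxide-by-oxide delivered mass:
  Li2O: 55.27·0.04490 = 2.482 g
  SiO2: 837.9·0.9950 + 55.27·0.7786 = 876.7 g
  Al2O3: 837.9·0.003000 + 55.27·0.1664 + 52.82·0.6542 = 46.27 g
  SrO: 165.9·0.7009 = 116.3 g
  TiO2: 190.0·0.9901 = 188.1 g
LOI: 190.0·0.009900 + 837.9·0.002000 + 55.27·0.01010 + 165.9·0.2991 + 52.82·0.3458 = 72.00 g
Net of LOI, the glass mass = 1302 − 72.00 = 1230 g (the oxide masses sum to this)
oxide / glass × 100 gives the wt %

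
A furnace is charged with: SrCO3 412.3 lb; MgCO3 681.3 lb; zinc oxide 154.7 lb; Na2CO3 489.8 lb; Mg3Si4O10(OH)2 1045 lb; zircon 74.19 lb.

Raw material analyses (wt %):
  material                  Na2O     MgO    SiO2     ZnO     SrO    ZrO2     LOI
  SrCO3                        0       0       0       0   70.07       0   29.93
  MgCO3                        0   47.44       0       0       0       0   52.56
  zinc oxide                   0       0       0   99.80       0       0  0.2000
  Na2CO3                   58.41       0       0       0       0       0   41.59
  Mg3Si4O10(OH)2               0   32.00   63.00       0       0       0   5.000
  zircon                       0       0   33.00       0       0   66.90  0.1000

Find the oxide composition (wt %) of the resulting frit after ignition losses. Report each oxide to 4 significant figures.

In-progress results are printed (rounded to four significant digits) between the steps; the working math runs at full float precision through the solve — exactly one rounding is applied to each reported figure; derived quantities, which include the totals, yield, glass mass, six oxide percentages, ignition loss, are recomputed at full precision, as written in the problem or the answer, starting from the weights for 2119 lb of glass.
What the batch supplies per oxide:
  Na2O: 489.8·0.5841 = 286.1 lb
  MgO: 681.3·0.4744 + 1045·0.3200 = 657.6 lb
  SiO2: 1045·0.6300 + 74.19·0.3300 = 682.8 lb
  ZnO: 154.7·0.9980 = 154.4 lb
  SrO: 412.3·0.7007 = 288.9 lb
  ZrO2: 74.19·0.6690 = 49.63 lb
LOI: 412.3·0.2993 + 681.3·0.5256 + 154.7·0.002000 + 489.8·0.4159 + 1045·0.05000 + 74.19·0.001000 = 737.8 lb
The glass mass, total less LOI, = 2857 − 737.8 = 2119 lb (the oxide masses sum to this)
wt % = oxide mass / glass mass × 100

Glass mass = 2119 lb (batch 2857 − LOI 737.8).
Composition: Na2O 13.50%, MgO 31.03%, SiO2 32.22%, ZnO 7.284%, SrO 13.63%, ZrO2 2.342%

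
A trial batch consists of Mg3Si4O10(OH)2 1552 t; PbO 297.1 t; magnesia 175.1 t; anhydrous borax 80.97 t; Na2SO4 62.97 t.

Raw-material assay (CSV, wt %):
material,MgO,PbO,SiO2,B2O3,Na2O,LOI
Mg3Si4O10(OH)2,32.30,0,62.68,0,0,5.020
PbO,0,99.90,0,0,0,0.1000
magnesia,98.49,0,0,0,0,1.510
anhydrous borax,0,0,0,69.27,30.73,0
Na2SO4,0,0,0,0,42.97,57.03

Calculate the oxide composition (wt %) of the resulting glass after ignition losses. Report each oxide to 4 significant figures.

Intermediates are shown, with 4-significant-figure rounding, in the printout — all internal work runs at full precision in every operation; each reported result receives exactly one rounding. The derived quantities (five oxide percentages, totals, ignition loss, yield, net glass mass) are re-derived in full precision from the weighed amounts on 2051 t of glass, precisely as stated by problem or answer.
Oxide masses out of the charge:
  MgO: 1552·0.3230 + 175.1·0.9849 = 673.8 t
  PbO: 297.1·0.9990 = 296.8 t
  SiO2: 1552·0.6268 = 972.8 t
  B2O3: 80.97·0.6927 = 56.09 t
  Na2O: 80.97·0.3073 + 62.97·0.4297 = 51.94 t
LOI: 1552·0.05020 + 297.1·0.001000 + 175.1·0.01510 + 62.97·0.5703 = 116.8 t
Resulting glass, batch − LOI: 2168 − 116.8 = 2051 t (the oxide masses sum to this)
percent by weight: oxide/glass ×100

Glass mass = 2051 t (batch 2168 − LOI 116.8).
Composition: MgO 32.84%, PbO 14.47%, SiO2 47.42%, B2O3 2.734%, Na2O 2.532%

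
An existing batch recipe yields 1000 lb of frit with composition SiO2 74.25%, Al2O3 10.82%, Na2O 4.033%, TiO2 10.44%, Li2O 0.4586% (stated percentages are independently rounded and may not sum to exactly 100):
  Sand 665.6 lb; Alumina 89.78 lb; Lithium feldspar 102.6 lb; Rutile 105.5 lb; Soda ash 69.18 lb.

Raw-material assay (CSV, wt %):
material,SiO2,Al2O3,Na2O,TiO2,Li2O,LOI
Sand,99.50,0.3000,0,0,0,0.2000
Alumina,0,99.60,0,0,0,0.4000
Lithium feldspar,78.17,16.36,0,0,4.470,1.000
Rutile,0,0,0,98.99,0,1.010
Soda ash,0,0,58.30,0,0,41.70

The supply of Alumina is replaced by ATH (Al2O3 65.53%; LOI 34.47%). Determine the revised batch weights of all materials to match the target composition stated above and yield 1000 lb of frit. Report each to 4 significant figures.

Revised batch per 1000 lb frit:
  Sand: 665.6 lb
  ATH: 136.5 lb
  Lithium feldspar: 102.6 lb
  Rutile: 105.5 lb
  Soda ash: 69.18 lb
Total batch = 1079 lb; LOI loss = 79.32 lb

All arithmetic maintains full float precision in all steps — in-progress results are printed, rounded to four significant digits, across the worked steps; a single rounding completes each reported figure — all derived quantities are rebuilt using the weight values per 1000 lb of glass in full float precision (LOI, the yield, net glass mass, the five compositions, the totals) precisely as stated by the problem or answer text.
Oxide-by-oxide targets in 1000 lb frit:
  SiO2: 74.25% × 1000 = 742.5 lb
  Al2O3: 10.82% × 1000 = 108.2 lb
  Na2O: 4.033% × 1000 = 40.33 lb
  TiO2: 10.44% × 1000 = 104.4 lb
  Li2O: 0.4586% × 1000 = 4.586 lb
Verifying the oxide balance applying the batch weights above, under the basis named above (each sum matches its target mass exact up to rounding of places):
  SiO2: 665.6·0.9950 + 102.6·0.7817 = 742.5 lb (target 742.5 lb)
  Al2O3: 665.6·0.003000 + 136.5·0.6553 + 102.6·0.1636 = 108.2 lb (target 108.2 lb)
  Na2O: 69.18·0.5830 = 40.33 lb (target 40.33 lb)
  TiO2: 105.5·0.9899 = 104.4 lb (target 104.4 lb)
  Li2O: 102.6·0.04470 = 4.586 lb (target 4.586 lb)
The glass-mass cross-check: net batch after ignition = 1000 lb (the targets, summed, come to 1000 lb; stated basis 1000 lb — gaps are rounding artifacts).
Batch grand total — Σ batch = 1079 lb; Σ batch·LOI gives LOI loss = 79.32 lb; yield = glass ÷ total batch = 92.65%.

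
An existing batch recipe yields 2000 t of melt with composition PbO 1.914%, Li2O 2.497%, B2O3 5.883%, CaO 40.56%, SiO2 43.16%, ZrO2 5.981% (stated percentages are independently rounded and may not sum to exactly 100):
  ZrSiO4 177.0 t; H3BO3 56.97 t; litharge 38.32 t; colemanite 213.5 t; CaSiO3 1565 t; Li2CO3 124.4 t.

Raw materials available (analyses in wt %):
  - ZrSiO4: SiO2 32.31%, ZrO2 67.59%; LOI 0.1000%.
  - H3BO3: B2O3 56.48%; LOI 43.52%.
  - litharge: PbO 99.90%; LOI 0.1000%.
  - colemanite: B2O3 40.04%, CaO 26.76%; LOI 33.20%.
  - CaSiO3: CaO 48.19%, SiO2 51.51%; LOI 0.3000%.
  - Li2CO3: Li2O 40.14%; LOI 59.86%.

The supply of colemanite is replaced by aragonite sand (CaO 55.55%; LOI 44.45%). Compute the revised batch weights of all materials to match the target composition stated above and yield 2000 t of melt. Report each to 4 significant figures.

All internal work carries exact precision throughout; the intermediate values appear, with 4-significant-digit rounding, alongside each step; exactly one rounding goes into each reported figure — derived quantities (the yield, ignition loss, glass mass, totals, six oxide percentages) are rebuilt from the weighed amounts per 2000 t of glass at exact precision, as given in the problem or the answer.
Oxide-by-oxide targets in 2000 t melt:
  PbO: 1.914% × 2000 = 38.28 t
  Li2O: 2.497% × 2000 = 49.94 t
  B2O3: 5.883% × 2000 = 117.7 t
  CaO: 40.56% × 2000 = 811.2 t
  SiO2: 43.16% × 2000 = 863.2 t
  ZrO2: 5.981% × 2000 = 119.6 t
Sums-versus-targets review given the weights on record, relative to the basis at hand (each sum matches its target mass net of answer rounding effects):
  PbO: 38.32·0.9990 = 38.28 t (target 38.28 t)
  Li2O: 124.4·0.4014 = 49.93 t (target 49.94 t)
  B2O3: 208.3·0.5648 = 117.6 t (target 117.7 t)
  CaO: 102.8·0.5555 + 1565·0.4819 = 811.3 t (target 811.2 t)
  SiO2: 177.0·0.3231 + 1565·0.5151 = 863.3 t (target 863.2 t)
  ZrO2: 177.0·0.6759 = 119.6 t (target 119.6 t)
Consistency of the glass mass: total charge less LOI = 2000 t (summing oxide targets gives 2000 t; stated basis 2000 t — gaps are rounding artifacts).
Adding the batch up: Σ batch = 2216 t; ignition loss, Σ(batch × LOI) = 215.7 t; as yield: glass ÷ batch → 90.26%.

Revised batch per 2000 t melt:
  ZrSiO4: 177.0 t
  H3BO3: 208.3 t
  litharge: 38.32 t
  aragonite sand: 102.8 t
  CaSiO3: 1565 t
  Li2CO3: 124.4 t
Total batch = 2216 t; LOI loss = 215.7 t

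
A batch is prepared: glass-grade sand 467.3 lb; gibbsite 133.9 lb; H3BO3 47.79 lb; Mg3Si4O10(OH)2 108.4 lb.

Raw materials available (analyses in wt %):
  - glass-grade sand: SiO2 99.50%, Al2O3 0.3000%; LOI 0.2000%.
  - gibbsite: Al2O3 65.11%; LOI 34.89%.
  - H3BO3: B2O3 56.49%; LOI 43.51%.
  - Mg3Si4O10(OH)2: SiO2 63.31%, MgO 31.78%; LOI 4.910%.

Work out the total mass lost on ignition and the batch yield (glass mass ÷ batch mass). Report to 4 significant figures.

LOI loss = 73.77 lb; glass = 683.6 lb; yield = 90.26%

Each numeric step maintains full precision through every step; intermediates appear rounded to four significant digits within the worked lines — each reported value is rounded a single time — all derived quantities are computed from the weighed amounts for 683.6 lb of glass at exact precision (glass mass, yield, the totals, ignition loss, four oxide percentages), as quoted within either problem or answer.
LOI of each material in turn:
  glass-grade sand: 467.3 × 0.002000 = 0.9346 lb
  gibbsite: 133.9 × 0.3489 = 46.72 lb
  H3BO3: 47.79 × 0.4351 = 20.79 lb
  Mg3Si4O10(OH)2: 108.4 × 0.04910 = 5.322 lb
Total LOI = 73.77 lb
Glass = batch − LOI = 757.4 − 73.77 = 683.6 lb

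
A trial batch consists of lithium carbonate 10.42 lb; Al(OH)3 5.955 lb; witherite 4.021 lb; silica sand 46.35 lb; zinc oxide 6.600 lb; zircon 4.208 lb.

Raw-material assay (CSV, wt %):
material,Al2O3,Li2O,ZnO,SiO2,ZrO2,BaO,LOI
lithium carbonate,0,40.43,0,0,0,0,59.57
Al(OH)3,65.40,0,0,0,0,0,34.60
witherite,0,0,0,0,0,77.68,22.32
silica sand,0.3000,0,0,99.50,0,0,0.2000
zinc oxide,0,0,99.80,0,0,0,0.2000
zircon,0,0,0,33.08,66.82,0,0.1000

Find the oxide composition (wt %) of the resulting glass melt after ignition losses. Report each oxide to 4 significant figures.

Glass mass = 68.28 lb (batch 77.55 − LOI 9.275).
Composition: Al2O3 5.908%, Li2O 6.170%, ZnO 9.647%, SiO2 69.58%, ZrO2 4.118%, BaO 4.575%

The working math carries exact precision throughout. Intermediates are displayed with 4-significant-figure rounding alongside each step. Each reported result receives exactly one rounding — the derived quantities, including the yield, the totals, glass mass, ignition loss, six oxide percentages, are computed from the batch weights per 68.28 lb of glass at full precision as given in either problem or answer.
Per-oxide mass from batch:
  Al2O3: 5.955·0.6540 + 46.35·0.003000 = 4.034 lb
  Li2O: 10.42·0.4043 = 4.213 lb
  ZnO: 6.600·0.9980 = 6.587 lb
  SiO2: 46.35·0.9950 + 4.208·0.3308 = 47.51 lb
  ZrO2: 4.208·0.6682 = 2.812 lb
  BaO: 4.021·0.7768 = 3.124 lb
LOI: 10.42·0.5957 + 5.955·0.3460 + 4.021·0.2232 + 46.35·0.002000 + 6.600·0.002000 + 4.208·0.001000 = 9.275 lb
The glass mass, total less LOI, = 77.55 − 9.275 = 68.28 lb (the oxide masses sum to this)
wt % = oxide mass / glass mass × 100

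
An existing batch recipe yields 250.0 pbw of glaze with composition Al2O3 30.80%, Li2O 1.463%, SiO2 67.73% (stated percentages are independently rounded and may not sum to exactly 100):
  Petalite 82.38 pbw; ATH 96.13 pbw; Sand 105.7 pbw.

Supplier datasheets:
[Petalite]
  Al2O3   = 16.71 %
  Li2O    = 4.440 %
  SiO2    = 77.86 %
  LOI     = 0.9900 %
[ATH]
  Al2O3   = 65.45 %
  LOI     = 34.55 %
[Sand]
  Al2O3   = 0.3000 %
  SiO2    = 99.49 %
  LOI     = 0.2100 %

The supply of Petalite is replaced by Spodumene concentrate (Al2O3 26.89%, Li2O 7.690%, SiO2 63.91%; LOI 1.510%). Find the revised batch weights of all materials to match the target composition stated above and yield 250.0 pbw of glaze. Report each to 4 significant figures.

All arithmetic carries full float precision from start to finish. Mid-chain values are displayed, rounded to 4 significant digits, when written out — every reported result takes exactly one rounding — all derived quantities (net glass mass, ignition loss, the three compositions, the yield, totals) are rebuilt in full precision from the weighed amounts at 250.0 pbw of glass exactly as shown in the problem or the answer.
The oxide mass targets at 250.0 pbw glaze:
  Al2O3: 30.80% × 250.0 = 77.00 pbw
  Li2O: 1.463% × 250.0 = 3.658 pbw
  SiO2: 67.73% × 250.0 = 169.3 pbw
Verifying the oxide balance applying the batch weights above, under the basis named above (sums match the target masses given rounding of the digits):
  Al2O3: 47.56·0.2689 + 97.47·0.6545 + 139.6·0.003000 = 77.00 pbw (target 77.00 pbw)
  Li2O: 47.56·0.07690 = 3.657 pbw (target 3.658 pbw)
  SiO2: 47.56·0.6391 + 139.6·0.9949 = 169.3 pbw (target 169.3 pbw)
Glass-mass closure: total batch − LOI = 249.9 pbw (the targets, summed, come to 250.0 pbw; the stated basis being 250.0 pbw — differing by rounding only).
Adding the batch up: Σ batch = 284.6 pbw; the LOI term Σ batch·LOI equals 34.69 pbw; yield = glass ÷ total batch = 87.81%.

Revised batch per 250.0 pbw glaze:
  Spodumene concentrate: 47.56 pbw
  ATH: 97.47 pbw
  Sand: 139.6 pbw
Total batch = 284.6 pbw; LOI loss = 34.69 pbw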